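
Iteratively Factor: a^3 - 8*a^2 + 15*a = (a - 3)*(a^2 - 5*a) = (a - 5)*(a - 3)*(a)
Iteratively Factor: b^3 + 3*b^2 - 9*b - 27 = (b + 3)*(b^2 - 9) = (b - 3)*(b + 3)*(b + 3)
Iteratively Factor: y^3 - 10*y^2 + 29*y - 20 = (y - 5)*(y^2 - 5*y + 4) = (y - 5)*(y - 4)*(y - 1)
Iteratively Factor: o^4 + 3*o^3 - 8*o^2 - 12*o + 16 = (o + 2)*(o^3 + o^2 - 10*o + 8) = (o - 2)*(o + 2)*(o^2 + 3*o - 4) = (o - 2)*(o - 1)*(o + 2)*(o + 4)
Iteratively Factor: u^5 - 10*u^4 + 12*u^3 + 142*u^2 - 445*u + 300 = (u - 5)*(u^4 - 5*u^3 - 13*u^2 + 77*u - 60) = (u - 5)^2*(u^3 - 13*u + 12) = (u - 5)^2*(u - 1)*(u^2 + u - 12) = (u - 5)^2*(u - 3)*(u - 1)*(u + 4)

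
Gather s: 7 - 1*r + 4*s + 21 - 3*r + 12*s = -4*r + 16*s + 28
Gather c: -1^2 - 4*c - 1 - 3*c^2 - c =-3*c^2 - 5*c - 2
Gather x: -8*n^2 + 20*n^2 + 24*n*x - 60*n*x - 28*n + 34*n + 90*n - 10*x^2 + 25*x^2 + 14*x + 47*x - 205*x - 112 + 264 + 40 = 12*n^2 + 96*n + 15*x^2 + x*(-36*n - 144) + 192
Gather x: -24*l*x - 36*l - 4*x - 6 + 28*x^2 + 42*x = -36*l + 28*x^2 + x*(38 - 24*l) - 6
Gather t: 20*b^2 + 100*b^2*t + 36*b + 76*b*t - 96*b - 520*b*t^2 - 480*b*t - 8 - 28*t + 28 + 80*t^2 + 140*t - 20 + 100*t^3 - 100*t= 20*b^2 - 60*b + 100*t^3 + t^2*(80 - 520*b) + t*(100*b^2 - 404*b + 12)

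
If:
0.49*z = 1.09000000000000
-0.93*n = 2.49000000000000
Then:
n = -2.68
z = 2.22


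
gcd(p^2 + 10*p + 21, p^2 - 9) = p + 3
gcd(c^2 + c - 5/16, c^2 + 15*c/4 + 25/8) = c + 5/4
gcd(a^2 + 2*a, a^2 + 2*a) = a^2 + 2*a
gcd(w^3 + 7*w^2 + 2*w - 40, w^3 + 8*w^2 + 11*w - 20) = w^2 + 9*w + 20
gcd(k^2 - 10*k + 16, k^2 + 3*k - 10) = k - 2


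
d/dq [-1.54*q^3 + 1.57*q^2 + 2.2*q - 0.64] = -4.62*q^2 + 3.14*q + 2.2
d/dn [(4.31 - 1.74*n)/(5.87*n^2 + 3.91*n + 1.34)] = (10.2138*n^2 - 50.5994*n - 19.1837)/(34.4569*n^4 + 45.9034*n^3 + 31.0197*n^2 + 10.4788*n + 1.7956)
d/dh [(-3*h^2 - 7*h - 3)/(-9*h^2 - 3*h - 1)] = 2*(-27*h^2 - 24*h - 1)/(81*h^4 + 54*h^3 + 27*h^2 + 6*h + 1)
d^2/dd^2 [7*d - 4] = 0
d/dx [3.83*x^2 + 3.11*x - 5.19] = 7.66*x + 3.11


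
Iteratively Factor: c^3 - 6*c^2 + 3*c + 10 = (c - 2)*(c^2 - 4*c - 5) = (c - 2)*(c + 1)*(c - 5)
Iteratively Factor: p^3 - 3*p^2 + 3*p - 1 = (p - 1)*(p^2 - 2*p + 1) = (p - 1)^2*(p - 1)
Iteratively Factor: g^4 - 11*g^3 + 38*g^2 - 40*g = (g - 4)*(g^3 - 7*g^2 + 10*g) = (g - 5)*(g - 4)*(g^2 - 2*g) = (g - 5)*(g - 4)*(g - 2)*(g)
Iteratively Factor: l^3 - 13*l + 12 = (l + 4)*(l^2 - 4*l + 3) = (l - 3)*(l + 4)*(l - 1)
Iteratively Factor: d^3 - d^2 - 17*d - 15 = (d - 5)*(d^2 + 4*d + 3) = (d - 5)*(d + 3)*(d + 1)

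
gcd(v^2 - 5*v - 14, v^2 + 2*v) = v + 2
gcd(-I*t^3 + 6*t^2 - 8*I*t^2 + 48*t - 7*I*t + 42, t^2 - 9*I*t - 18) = 1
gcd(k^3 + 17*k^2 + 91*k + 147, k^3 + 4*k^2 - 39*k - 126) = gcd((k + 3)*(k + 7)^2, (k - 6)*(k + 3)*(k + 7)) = k^2 + 10*k + 21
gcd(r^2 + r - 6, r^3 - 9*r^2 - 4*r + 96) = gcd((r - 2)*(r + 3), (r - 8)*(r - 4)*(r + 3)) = r + 3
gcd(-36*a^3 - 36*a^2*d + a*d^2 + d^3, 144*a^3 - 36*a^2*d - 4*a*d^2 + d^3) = 36*a^2 - d^2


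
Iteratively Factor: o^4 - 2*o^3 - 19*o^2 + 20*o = (o + 4)*(o^3 - 6*o^2 + 5*o) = o*(o + 4)*(o^2 - 6*o + 5) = o*(o - 1)*(o + 4)*(o - 5)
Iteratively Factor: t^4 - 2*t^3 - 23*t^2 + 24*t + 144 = (t + 3)*(t^3 - 5*t^2 - 8*t + 48) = (t - 4)*(t + 3)*(t^2 - t - 12) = (t - 4)^2*(t + 3)*(t + 3)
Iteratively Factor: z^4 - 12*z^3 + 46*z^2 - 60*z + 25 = (z - 5)*(z^3 - 7*z^2 + 11*z - 5) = (z - 5)^2*(z^2 - 2*z + 1) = (z - 5)^2*(z - 1)*(z - 1)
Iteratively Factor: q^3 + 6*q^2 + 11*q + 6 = (q + 3)*(q^2 + 3*q + 2) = (q + 2)*(q + 3)*(q + 1)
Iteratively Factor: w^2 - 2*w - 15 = (w - 5)*(w + 3)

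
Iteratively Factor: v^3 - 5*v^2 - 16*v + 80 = (v + 4)*(v^2 - 9*v + 20) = (v - 4)*(v + 4)*(v - 5)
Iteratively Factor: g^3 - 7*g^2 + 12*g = (g - 3)*(g^2 - 4*g) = g*(g - 3)*(g - 4)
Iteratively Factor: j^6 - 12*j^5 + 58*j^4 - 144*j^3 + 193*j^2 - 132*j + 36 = (j - 1)*(j^5 - 11*j^4 + 47*j^3 - 97*j^2 + 96*j - 36) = (j - 1)^2*(j^4 - 10*j^3 + 37*j^2 - 60*j + 36) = (j - 3)*(j - 1)^2*(j^3 - 7*j^2 + 16*j - 12) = (j - 3)^2*(j - 1)^2*(j^2 - 4*j + 4) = (j - 3)^2*(j - 2)*(j - 1)^2*(j - 2)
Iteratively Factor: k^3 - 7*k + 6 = (k - 1)*(k^2 + k - 6) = (k - 2)*(k - 1)*(k + 3)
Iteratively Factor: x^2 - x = (x - 1)*(x)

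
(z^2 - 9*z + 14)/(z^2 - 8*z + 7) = (z - 2)/(z - 1)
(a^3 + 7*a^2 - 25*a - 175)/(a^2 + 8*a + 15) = (a^2 + 2*a - 35)/(a + 3)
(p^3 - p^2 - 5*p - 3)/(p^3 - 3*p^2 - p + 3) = (p + 1)/(p - 1)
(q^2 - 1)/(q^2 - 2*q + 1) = (q + 1)/(q - 1)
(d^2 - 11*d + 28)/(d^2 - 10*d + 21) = (d - 4)/(d - 3)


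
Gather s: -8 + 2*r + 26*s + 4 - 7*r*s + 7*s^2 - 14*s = 2*r + 7*s^2 + s*(12 - 7*r) - 4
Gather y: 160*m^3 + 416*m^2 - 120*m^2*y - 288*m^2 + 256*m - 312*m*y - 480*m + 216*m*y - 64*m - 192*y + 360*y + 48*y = 160*m^3 + 128*m^2 - 288*m + y*(-120*m^2 - 96*m + 216)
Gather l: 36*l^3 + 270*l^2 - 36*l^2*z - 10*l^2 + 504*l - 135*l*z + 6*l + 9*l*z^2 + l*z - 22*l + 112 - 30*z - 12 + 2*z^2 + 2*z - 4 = 36*l^3 + l^2*(260 - 36*z) + l*(9*z^2 - 134*z + 488) + 2*z^2 - 28*z + 96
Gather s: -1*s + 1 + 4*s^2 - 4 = 4*s^2 - s - 3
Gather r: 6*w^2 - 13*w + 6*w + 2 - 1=6*w^2 - 7*w + 1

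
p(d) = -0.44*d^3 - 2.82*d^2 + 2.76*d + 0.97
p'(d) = -1.32*d^2 - 5.64*d + 2.76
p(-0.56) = -1.38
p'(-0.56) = 5.50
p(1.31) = -1.24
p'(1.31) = -6.89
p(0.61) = 1.50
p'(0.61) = -1.17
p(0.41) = 1.60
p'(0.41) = 0.23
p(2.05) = -9.01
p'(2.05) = -14.35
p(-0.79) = -2.75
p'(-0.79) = 6.39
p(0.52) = 1.58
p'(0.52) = -0.53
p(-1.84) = -10.91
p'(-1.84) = 8.67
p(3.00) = -28.01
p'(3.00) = -26.04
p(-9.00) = 68.47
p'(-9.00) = -53.40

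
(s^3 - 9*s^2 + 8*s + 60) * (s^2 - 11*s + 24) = s^5 - 20*s^4 + 131*s^3 - 244*s^2 - 468*s + 1440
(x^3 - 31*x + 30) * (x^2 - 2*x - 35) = x^5 - 2*x^4 - 66*x^3 + 92*x^2 + 1025*x - 1050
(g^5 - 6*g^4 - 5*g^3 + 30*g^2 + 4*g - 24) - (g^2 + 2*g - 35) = g^5 - 6*g^4 - 5*g^3 + 29*g^2 + 2*g + 11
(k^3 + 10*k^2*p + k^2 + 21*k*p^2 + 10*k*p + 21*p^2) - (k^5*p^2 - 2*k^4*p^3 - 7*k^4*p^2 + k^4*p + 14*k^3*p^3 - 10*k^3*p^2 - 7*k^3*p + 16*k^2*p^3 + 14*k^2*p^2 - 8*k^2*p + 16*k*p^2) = -k^5*p^2 + 2*k^4*p^3 + 7*k^4*p^2 - k^4*p - 14*k^3*p^3 + 10*k^3*p^2 + 7*k^3*p + k^3 - 16*k^2*p^3 - 14*k^2*p^2 + 18*k^2*p + k^2 + 5*k*p^2 + 10*k*p + 21*p^2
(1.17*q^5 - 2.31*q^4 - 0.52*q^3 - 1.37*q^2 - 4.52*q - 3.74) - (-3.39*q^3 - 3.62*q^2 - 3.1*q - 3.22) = 1.17*q^5 - 2.31*q^4 + 2.87*q^3 + 2.25*q^2 - 1.42*q - 0.52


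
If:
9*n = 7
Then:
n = 7/9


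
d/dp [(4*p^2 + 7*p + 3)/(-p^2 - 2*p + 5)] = (-p^2 + 46*p + 41)/(p^4 + 4*p^3 - 6*p^2 - 20*p + 25)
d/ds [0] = 0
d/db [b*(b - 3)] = 2*b - 3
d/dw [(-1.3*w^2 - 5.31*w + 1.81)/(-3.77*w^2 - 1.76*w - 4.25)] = (-17.7307*w^2 + 24.6974*w + 25.7531)/(14.2129*w^4 + 13.2704*w^3 + 35.1426*w^2 + 14.96*w + 18.0625)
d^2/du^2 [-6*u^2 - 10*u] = -12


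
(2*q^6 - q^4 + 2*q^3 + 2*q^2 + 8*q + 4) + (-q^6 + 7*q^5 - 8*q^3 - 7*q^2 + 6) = q^6 + 7*q^5 - q^4 - 6*q^3 - 5*q^2 + 8*q + 10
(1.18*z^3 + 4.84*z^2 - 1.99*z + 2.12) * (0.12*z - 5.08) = 0.1416*z^4 - 5.4136*z^3 - 24.826*z^2 + 10.3636*z - 10.7696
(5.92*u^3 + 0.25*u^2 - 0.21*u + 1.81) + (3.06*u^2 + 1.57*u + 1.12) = 5.92*u^3 + 3.31*u^2 + 1.36*u + 2.93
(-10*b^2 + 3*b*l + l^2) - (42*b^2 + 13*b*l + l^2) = -52*b^2 - 10*b*l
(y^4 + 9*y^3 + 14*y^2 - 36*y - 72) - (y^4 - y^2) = 9*y^3 + 15*y^2 - 36*y - 72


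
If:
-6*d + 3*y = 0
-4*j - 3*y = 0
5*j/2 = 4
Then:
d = -16/15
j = 8/5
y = -32/15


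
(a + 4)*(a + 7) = a^2 + 11*a + 28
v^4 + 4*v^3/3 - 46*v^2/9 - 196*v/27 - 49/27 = (v - 7/3)*(v + 1/3)*(v + 1)*(v + 7/3)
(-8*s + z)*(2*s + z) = -16*s^2 - 6*s*z + z^2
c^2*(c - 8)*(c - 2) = c^4 - 10*c^3 + 16*c^2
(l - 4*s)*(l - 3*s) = l^2 - 7*l*s + 12*s^2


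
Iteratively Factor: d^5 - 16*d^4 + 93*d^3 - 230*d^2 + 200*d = (d - 2)*(d^4 - 14*d^3 + 65*d^2 - 100*d) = (d - 5)*(d - 2)*(d^3 - 9*d^2 + 20*d) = (d - 5)*(d - 4)*(d - 2)*(d^2 - 5*d) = d*(d - 5)*(d - 4)*(d - 2)*(d - 5)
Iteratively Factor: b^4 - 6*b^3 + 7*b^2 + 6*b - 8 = (b - 4)*(b^3 - 2*b^2 - b + 2) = (b - 4)*(b - 2)*(b^2 - 1) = (b - 4)*(b - 2)*(b + 1)*(b - 1)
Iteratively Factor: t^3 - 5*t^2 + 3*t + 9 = (t - 3)*(t^2 - 2*t - 3) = (t - 3)^2*(t + 1)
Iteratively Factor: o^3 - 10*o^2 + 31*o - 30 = (o - 2)*(o^2 - 8*o + 15) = (o - 5)*(o - 2)*(o - 3)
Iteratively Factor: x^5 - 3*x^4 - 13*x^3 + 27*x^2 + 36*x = (x - 4)*(x^4 + x^3 - 9*x^2 - 9*x) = (x - 4)*(x + 3)*(x^3 - 2*x^2 - 3*x) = (x - 4)*(x + 1)*(x + 3)*(x^2 - 3*x) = (x - 4)*(x - 3)*(x + 1)*(x + 3)*(x)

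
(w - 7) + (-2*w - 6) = -w - 13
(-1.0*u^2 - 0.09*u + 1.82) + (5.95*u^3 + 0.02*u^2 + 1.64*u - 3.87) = 5.95*u^3 - 0.98*u^2 + 1.55*u - 2.05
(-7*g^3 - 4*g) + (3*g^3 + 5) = -4*g^3 - 4*g + 5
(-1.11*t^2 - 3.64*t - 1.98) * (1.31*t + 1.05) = -1.4541*t^3 - 5.9339*t^2 - 6.4158*t - 2.079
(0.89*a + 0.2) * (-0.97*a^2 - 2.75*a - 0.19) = -0.8633*a^3 - 2.6415*a^2 - 0.7191*a - 0.038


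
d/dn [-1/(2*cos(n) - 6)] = -sin(n)/(2*(cos(n) - 3)^2)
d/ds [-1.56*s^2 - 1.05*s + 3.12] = -3.12*s - 1.05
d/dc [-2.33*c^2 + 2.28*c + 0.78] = 2.28 - 4.66*c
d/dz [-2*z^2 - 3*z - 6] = -4*z - 3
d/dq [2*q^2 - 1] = 4*q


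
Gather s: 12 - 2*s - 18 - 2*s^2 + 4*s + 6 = -2*s^2 + 2*s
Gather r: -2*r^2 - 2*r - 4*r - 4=-2*r^2 - 6*r - 4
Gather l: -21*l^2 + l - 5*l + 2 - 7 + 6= -21*l^2 - 4*l + 1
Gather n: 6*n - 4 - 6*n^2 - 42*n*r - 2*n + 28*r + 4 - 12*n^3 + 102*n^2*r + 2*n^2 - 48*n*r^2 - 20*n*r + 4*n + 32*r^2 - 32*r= -12*n^3 + n^2*(102*r - 4) + n*(-48*r^2 - 62*r + 8) + 32*r^2 - 4*r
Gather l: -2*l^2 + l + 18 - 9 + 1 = -2*l^2 + l + 10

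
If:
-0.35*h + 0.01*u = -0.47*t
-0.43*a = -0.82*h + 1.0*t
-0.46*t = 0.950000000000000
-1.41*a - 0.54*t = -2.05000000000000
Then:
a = 2.24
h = -1.34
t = -2.07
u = 50.12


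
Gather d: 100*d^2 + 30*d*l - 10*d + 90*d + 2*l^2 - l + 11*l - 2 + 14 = 100*d^2 + d*(30*l + 80) + 2*l^2 + 10*l + 12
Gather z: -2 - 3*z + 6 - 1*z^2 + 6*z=-z^2 + 3*z + 4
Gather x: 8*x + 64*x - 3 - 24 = 72*x - 27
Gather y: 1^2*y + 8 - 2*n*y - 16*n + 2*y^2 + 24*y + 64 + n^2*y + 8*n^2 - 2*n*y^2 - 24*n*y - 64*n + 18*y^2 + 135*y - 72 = 8*n^2 - 80*n + y^2*(20 - 2*n) + y*(n^2 - 26*n + 160)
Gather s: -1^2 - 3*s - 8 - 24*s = -27*s - 9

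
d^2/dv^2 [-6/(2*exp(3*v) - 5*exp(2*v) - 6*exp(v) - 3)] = 12*(4*(-3*exp(2*v) + 5*exp(v) + 3)^2*exp(v) + (9*exp(2*v) - 10*exp(v) - 3)*(-2*exp(3*v) + 5*exp(2*v) + 6*exp(v) + 3))*exp(v)/(-2*exp(3*v) + 5*exp(2*v) + 6*exp(v) + 3)^3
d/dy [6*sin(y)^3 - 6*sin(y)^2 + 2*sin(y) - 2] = 2*(3*sin(y) - 1)^2*cos(y)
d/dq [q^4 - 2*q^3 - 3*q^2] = 2*q*(2*q^2 - 3*q - 3)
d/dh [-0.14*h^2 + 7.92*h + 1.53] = 7.92 - 0.28*h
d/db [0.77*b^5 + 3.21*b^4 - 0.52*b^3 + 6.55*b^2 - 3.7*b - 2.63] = 3.85*b^4 + 12.84*b^3 - 1.56*b^2 + 13.1*b - 3.7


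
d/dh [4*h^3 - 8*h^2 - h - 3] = 12*h^2 - 16*h - 1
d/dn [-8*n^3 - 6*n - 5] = -24*n^2 - 6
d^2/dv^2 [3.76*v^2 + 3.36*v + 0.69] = 7.52000000000000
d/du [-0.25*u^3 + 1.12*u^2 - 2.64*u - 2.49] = -0.75*u^2 + 2.24*u - 2.64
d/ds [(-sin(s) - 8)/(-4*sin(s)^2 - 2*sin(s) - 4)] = (-32*sin(s) + cos(2*s) - 7)*cos(s)/(2*(sin(s) - cos(2*s) + 3)^2)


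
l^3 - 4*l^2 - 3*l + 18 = (l - 3)^2*(l + 2)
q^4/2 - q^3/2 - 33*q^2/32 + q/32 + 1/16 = (q/2 + 1/2)*(q - 2)*(q - 1/4)*(q + 1/4)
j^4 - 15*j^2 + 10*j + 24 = (j - 3)*(j - 2)*(j + 1)*(j + 4)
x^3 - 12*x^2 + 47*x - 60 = (x - 5)*(x - 4)*(x - 3)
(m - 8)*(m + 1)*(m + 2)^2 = m^4 - 3*m^3 - 32*m^2 - 60*m - 32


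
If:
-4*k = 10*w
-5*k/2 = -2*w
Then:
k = 0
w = 0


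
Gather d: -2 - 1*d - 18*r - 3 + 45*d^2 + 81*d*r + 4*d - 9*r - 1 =45*d^2 + d*(81*r + 3) - 27*r - 6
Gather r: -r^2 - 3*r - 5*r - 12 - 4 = -r^2 - 8*r - 16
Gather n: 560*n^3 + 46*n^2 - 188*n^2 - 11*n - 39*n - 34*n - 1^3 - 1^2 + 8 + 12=560*n^3 - 142*n^2 - 84*n + 18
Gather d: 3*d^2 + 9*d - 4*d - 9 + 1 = 3*d^2 + 5*d - 8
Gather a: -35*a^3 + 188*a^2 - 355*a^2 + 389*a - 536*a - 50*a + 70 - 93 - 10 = -35*a^3 - 167*a^2 - 197*a - 33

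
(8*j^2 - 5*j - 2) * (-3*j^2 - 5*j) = -24*j^4 - 25*j^3 + 31*j^2 + 10*j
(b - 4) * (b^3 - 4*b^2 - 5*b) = b^4 - 8*b^3 + 11*b^2 + 20*b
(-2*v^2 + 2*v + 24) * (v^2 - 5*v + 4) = -2*v^4 + 12*v^3 + 6*v^2 - 112*v + 96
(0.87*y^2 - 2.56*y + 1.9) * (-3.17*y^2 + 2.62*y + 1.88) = -2.7579*y^4 + 10.3946*y^3 - 11.0946*y^2 + 0.1652*y + 3.572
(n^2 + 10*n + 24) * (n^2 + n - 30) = n^4 + 11*n^3 + 4*n^2 - 276*n - 720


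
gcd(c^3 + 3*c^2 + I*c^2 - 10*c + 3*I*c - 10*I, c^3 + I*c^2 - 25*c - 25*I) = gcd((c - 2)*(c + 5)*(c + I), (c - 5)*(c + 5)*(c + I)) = c^2 + c*(5 + I) + 5*I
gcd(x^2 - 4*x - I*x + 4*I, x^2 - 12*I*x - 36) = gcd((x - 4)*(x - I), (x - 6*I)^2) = 1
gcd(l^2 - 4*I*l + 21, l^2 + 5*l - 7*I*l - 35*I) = l - 7*I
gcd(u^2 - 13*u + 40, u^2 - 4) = 1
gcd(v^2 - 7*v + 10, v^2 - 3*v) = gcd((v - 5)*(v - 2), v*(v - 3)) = 1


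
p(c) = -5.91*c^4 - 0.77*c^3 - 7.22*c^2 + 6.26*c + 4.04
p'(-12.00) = 40696.82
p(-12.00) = -122329.96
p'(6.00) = -5269.78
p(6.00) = -8044.00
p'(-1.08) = 48.94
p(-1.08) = -18.21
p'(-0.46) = 14.71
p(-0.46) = -0.56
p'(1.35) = -75.61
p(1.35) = -22.19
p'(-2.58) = 434.12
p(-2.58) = -308.80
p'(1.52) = -104.04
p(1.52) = -37.38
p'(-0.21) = 9.41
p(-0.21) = 2.40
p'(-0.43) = 13.92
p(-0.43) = -0.13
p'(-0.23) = 9.75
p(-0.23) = 2.21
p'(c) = -23.64*c^3 - 2.31*c^2 - 14.44*c + 6.26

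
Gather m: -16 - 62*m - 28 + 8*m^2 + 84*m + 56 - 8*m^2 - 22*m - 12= 0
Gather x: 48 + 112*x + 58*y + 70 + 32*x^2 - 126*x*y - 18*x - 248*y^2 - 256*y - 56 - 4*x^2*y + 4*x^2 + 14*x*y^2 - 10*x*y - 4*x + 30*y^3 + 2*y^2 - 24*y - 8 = x^2*(36 - 4*y) + x*(14*y^2 - 136*y + 90) + 30*y^3 - 246*y^2 - 222*y + 54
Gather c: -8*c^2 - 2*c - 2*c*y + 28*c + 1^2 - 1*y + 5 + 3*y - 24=-8*c^2 + c*(26 - 2*y) + 2*y - 18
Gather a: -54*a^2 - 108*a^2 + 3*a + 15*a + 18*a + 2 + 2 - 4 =-162*a^2 + 36*a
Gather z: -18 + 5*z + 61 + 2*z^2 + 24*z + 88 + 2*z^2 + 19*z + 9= 4*z^2 + 48*z + 140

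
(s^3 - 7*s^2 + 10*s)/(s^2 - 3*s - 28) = s*(-s^2 + 7*s - 10)/(-s^2 + 3*s + 28)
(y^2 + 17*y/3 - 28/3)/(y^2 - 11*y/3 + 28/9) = 3*(y + 7)/(3*y - 7)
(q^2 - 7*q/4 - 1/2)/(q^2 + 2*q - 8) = (q + 1/4)/(q + 4)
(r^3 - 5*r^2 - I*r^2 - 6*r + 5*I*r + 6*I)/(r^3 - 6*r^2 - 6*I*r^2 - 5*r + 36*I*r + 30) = (r + 1)/(r - 5*I)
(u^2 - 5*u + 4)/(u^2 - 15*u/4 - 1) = 4*(u - 1)/(4*u + 1)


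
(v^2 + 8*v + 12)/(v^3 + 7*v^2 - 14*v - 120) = (v + 2)/(v^2 + v - 20)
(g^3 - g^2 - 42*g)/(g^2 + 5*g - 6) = g*(g - 7)/(g - 1)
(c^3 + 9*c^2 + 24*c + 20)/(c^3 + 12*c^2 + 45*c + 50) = (c + 2)/(c + 5)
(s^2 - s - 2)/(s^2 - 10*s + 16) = (s + 1)/(s - 8)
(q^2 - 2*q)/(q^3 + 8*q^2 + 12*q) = (q - 2)/(q^2 + 8*q + 12)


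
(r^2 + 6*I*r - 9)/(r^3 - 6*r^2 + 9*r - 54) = (r + 3*I)/(r^2 - 3*r*(2 + I) + 18*I)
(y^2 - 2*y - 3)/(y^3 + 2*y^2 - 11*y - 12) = 1/(y + 4)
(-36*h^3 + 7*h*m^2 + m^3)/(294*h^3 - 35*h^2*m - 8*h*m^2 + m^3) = (-6*h^2 + h*m + m^2)/(49*h^2 - 14*h*m + m^2)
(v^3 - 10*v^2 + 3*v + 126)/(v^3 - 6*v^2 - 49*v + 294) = (v + 3)/(v + 7)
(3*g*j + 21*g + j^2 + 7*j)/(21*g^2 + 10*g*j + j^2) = (j + 7)/(7*g + j)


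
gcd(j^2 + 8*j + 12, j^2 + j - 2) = j + 2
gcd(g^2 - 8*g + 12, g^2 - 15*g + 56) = 1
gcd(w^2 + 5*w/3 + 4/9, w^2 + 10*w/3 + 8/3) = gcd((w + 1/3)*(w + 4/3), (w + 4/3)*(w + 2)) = w + 4/3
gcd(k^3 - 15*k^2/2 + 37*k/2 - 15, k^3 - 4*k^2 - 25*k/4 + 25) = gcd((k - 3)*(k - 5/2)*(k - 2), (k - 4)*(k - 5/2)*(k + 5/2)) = k - 5/2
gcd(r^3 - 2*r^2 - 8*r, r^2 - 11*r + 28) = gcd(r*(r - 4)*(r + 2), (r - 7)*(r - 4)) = r - 4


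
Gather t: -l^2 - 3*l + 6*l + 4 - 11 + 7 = -l^2 + 3*l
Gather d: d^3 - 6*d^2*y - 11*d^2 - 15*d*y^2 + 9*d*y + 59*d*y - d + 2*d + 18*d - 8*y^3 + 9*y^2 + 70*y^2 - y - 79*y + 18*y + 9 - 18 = d^3 + d^2*(-6*y - 11) + d*(-15*y^2 + 68*y + 19) - 8*y^3 + 79*y^2 - 62*y - 9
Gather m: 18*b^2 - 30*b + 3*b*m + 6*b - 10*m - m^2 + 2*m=18*b^2 - 24*b - m^2 + m*(3*b - 8)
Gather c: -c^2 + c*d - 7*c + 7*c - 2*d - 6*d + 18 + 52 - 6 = -c^2 + c*d - 8*d + 64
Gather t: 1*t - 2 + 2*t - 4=3*t - 6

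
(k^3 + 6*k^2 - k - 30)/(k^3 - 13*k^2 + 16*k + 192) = (k^2 + 3*k - 10)/(k^2 - 16*k + 64)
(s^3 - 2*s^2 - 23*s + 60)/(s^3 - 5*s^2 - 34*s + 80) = (s^2 - 7*s + 12)/(s^2 - 10*s + 16)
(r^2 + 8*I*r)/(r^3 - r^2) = (r + 8*I)/(r*(r - 1))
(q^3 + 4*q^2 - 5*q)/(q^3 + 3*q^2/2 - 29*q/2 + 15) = 2*q*(q - 1)/(2*q^2 - 7*q + 6)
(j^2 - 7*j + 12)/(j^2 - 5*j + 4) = (j - 3)/(j - 1)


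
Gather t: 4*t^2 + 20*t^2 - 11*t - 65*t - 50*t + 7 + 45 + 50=24*t^2 - 126*t + 102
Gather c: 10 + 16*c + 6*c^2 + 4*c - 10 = 6*c^2 + 20*c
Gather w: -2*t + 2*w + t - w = -t + w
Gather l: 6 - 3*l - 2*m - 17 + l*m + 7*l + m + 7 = l*(m + 4) - m - 4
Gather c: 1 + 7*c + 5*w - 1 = 7*c + 5*w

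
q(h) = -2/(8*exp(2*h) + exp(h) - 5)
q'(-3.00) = 0.01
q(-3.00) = 0.41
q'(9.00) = 0.00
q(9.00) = 0.00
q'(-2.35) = 0.02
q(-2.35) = 0.41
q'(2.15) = 0.01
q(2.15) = -0.00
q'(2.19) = 0.01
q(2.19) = -0.00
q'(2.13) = 0.01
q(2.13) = -0.00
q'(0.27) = 0.57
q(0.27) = -0.20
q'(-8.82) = 0.00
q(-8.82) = 0.40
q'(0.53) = 0.24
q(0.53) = -0.10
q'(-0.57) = 3.23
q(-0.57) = 1.07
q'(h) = -2*(-16*exp(2*h) - exp(h))/(8*exp(2*h) + exp(h) - 5)^2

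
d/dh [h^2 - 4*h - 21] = 2*h - 4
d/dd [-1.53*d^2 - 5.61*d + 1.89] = -3.06*d - 5.61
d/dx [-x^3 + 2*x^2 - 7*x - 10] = -3*x^2 + 4*x - 7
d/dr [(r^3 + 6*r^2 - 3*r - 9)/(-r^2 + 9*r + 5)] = (-r^4 + 18*r^3 + 66*r^2 + 42*r + 66)/(r^4 - 18*r^3 + 71*r^2 + 90*r + 25)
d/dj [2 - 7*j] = -7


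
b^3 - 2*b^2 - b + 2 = (b - 2)*(b - 1)*(b + 1)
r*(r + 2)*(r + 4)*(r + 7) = r^4 + 13*r^3 + 50*r^2 + 56*r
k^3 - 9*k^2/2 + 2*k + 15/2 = (k - 3)*(k - 5/2)*(k + 1)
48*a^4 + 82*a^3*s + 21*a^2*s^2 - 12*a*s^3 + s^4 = (-8*a + s)*(-6*a + s)*(a + s)^2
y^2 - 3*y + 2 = (y - 2)*(y - 1)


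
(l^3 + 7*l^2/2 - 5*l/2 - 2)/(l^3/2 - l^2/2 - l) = (-2*l^3 - 7*l^2 + 5*l + 4)/(l*(-l^2 + l + 2))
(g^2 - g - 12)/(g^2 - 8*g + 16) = (g + 3)/(g - 4)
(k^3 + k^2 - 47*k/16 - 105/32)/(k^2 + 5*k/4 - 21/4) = (8*k^2 + 22*k + 15)/(8*(k + 3))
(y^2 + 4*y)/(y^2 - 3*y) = (y + 4)/(y - 3)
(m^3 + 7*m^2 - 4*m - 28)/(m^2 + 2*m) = m + 5 - 14/m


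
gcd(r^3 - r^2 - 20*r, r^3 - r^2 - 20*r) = r^3 - r^2 - 20*r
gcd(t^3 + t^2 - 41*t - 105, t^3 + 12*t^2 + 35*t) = t + 5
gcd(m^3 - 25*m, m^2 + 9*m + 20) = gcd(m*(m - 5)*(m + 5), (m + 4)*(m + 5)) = m + 5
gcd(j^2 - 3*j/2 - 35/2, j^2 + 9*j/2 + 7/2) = j + 7/2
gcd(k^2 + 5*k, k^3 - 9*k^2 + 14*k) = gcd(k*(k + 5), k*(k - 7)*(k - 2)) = k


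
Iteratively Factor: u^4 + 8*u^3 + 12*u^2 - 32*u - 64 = (u + 4)*(u^3 + 4*u^2 - 4*u - 16) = (u + 2)*(u + 4)*(u^2 + 2*u - 8) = (u - 2)*(u + 2)*(u + 4)*(u + 4)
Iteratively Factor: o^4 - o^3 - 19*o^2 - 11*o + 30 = (o + 2)*(o^3 - 3*o^2 - 13*o + 15) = (o - 1)*(o + 2)*(o^2 - 2*o - 15) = (o - 1)*(o + 2)*(o + 3)*(o - 5)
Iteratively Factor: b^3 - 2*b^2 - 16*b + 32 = (b + 4)*(b^2 - 6*b + 8) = (b - 4)*(b + 4)*(b - 2)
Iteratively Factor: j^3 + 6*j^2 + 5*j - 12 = (j + 4)*(j^2 + 2*j - 3) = (j + 3)*(j + 4)*(j - 1)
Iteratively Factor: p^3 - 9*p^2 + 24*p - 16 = (p - 4)*(p^2 - 5*p + 4) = (p - 4)^2*(p - 1)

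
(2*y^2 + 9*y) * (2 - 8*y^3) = -16*y^5 - 72*y^4 + 4*y^2 + 18*y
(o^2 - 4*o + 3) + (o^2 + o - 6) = 2*o^2 - 3*o - 3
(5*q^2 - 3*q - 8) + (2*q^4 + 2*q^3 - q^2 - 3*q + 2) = 2*q^4 + 2*q^3 + 4*q^2 - 6*q - 6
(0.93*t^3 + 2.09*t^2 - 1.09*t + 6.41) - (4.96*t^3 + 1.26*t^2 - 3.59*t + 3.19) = -4.03*t^3 + 0.83*t^2 + 2.5*t + 3.22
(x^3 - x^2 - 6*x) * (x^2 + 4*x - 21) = x^5 + 3*x^4 - 31*x^3 - 3*x^2 + 126*x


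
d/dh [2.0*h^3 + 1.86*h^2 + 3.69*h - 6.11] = 6.0*h^2 + 3.72*h + 3.69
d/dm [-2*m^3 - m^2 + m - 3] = -6*m^2 - 2*m + 1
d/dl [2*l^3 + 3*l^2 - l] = 6*l^2 + 6*l - 1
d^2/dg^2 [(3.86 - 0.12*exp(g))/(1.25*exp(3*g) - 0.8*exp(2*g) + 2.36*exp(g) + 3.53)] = (-0.75*exp(6*g) + 54.64125*exp(5*g) - 41.1208*exp(4*g) + 39.31254*exp(3*g) - 177.18657*exp(2*g) + 66.100912*exp(g) - 33.652196)*exp(g)/(1.953125*exp(9*g) - 3.75*exp(8*g) + 13.4625*exp(7*g) + 1.874875*exp(6*g) + 4.2372*exp(5*g) + 55.89156*exp(4*g) + 19.884791*exp(3*g) + 29.075904*exp(2*g) + 88.223172*exp(g) + 43.986977)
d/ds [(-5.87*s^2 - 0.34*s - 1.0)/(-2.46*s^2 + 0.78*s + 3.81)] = (-5.415*s^2 - 49.6494*s - 0.5154)/(6.0516*s^4 - 3.8376*s^3 - 18.1368*s^2 + 5.9436*s + 14.5161)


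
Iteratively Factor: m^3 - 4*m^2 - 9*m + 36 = (m - 3)*(m^2 - m - 12) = (m - 3)*(m + 3)*(m - 4)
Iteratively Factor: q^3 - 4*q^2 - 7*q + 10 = (q - 1)*(q^2 - 3*q - 10) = (q - 1)*(q + 2)*(q - 5)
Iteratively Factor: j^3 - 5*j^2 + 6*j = (j - 3)*(j^2 - 2*j) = j*(j - 3)*(j - 2)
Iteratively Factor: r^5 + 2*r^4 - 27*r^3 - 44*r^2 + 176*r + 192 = (r + 4)*(r^4 - 2*r^3 - 19*r^2 + 32*r + 48) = (r + 4)^2*(r^3 - 6*r^2 + 5*r + 12) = (r - 3)*(r + 4)^2*(r^2 - 3*r - 4) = (r - 4)*(r - 3)*(r + 4)^2*(r + 1)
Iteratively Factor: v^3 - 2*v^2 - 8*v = (v - 4)*(v^2 + 2*v) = v*(v - 4)*(v + 2)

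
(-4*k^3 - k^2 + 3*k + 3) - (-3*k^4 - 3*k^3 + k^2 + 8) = 3*k^4 - k^3 - 2*k^2 + 3*k - 5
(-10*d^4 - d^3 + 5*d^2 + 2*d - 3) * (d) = -10*d^5 - d^4 + 5*d^3 + 2*d^2 - 3*d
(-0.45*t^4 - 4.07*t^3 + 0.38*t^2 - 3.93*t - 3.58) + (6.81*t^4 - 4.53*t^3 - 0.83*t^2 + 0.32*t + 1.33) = 6.36*t^4 - 8.6*t^3 - 0.45*t^2 - 3.61*t - 2.25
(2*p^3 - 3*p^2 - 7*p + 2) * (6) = 12*p^3 - 18*p^2 - 42*p + 12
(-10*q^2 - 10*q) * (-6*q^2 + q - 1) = 60*q^4 + 50*q^3 + 10*q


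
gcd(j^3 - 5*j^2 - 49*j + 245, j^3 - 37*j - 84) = j - 7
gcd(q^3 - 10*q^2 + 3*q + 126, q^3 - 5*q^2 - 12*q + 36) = q^2 - 3*q - 18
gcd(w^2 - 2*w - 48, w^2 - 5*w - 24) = w - 8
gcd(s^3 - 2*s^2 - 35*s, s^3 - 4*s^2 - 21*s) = s^2 - 7*s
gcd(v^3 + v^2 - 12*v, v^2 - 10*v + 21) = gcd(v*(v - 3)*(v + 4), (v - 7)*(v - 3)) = v - 3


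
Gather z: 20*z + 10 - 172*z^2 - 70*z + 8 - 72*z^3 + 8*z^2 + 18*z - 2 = -72*z^3 - 164*z^2 - 32*z + 16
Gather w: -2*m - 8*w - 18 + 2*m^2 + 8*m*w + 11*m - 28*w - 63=2*m^2 + 9*m + w*(8*m - 36) - 81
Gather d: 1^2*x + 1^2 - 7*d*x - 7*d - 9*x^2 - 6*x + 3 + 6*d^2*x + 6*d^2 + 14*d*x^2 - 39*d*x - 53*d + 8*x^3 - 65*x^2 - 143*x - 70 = d^2*(6*x + 6) + d*(14*x^2 - 46*x - 60) + 8*x^3 - 74*x^2 - 148*x - 66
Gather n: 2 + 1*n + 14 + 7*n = 8*n + 16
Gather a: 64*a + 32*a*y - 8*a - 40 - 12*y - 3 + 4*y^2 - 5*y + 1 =a*(32*y + 56) + 4*y^2 - 17*y - 42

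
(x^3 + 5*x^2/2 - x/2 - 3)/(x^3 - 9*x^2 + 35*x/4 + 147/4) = 2*(x^2 + x - 2)/(2*x^2 - 21*x + 49)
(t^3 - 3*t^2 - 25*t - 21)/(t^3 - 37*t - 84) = (t + 1)/(t + 4)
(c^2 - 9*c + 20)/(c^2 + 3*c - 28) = (c - 5)/(c + 7)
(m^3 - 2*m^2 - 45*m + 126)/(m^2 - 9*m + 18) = m + 7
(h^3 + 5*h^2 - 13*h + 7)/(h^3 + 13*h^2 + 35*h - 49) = (h - 1)/(h + 7)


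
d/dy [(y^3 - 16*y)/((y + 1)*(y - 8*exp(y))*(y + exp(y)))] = (y*(16 - y^2)*(y - 8*exp(y))*(y + exp(y)) - y*(y + 1)*(y - 8*exp(y))*(y^2 - 16)*(exp(y) + 1) + y*(y + 1)*(y + exp(y))*(y^2 - 16)*(8*exp(y) - 1) + (y + 1)*(y - 8*exp(y))*(y + exp(y))*(3*y^2 - 16))/((y + 1)^2*(y - 8*exp(y))^2*(y + exp(y))^2)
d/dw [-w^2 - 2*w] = -2*w - 2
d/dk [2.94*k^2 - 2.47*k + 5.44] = 5.88*k - 2.47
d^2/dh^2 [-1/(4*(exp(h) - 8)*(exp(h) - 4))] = (-exp(3*h) + 9*exp(2*h) - 4*exp(h) - 96)*exp(h)/(exp(6*h) - 36*exp(5*h) + 528*exp(4*h) - 4032*exp(3*h) + 16896*exp(2*h) - 36864*exp(h) + 32768)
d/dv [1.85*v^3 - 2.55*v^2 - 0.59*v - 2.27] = 5.55*v^2 - 5.1*v - 0.59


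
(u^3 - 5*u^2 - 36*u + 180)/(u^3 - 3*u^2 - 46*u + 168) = (u^2 + u - 30)/(u^2 + 3*u - 28)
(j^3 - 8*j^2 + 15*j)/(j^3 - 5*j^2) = (j - 3)/j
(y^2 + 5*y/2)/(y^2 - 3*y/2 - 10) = y/(y - 4)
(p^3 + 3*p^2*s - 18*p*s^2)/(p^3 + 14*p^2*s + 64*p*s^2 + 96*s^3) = p*(p - 3*s)/(p^2 + 8*p*s + 16*s^2)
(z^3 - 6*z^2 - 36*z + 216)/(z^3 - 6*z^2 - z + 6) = (z^2 - 36)/(z^2 - 1)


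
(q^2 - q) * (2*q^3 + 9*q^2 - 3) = 2*q^5 + 7*q^4 - 9*q^3 - 3*q^2 + 3*q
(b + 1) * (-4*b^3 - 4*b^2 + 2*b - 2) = -4*b^4 - 8*b^3 - 2*b^2 - 2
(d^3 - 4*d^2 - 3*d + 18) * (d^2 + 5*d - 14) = d^5 + d^4 - 37*d^3 + 59*d^2 + 132*d - 252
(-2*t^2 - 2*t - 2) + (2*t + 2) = -2*t^2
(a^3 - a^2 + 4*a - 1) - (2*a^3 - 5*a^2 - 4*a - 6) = -a^3 + 4*a^2 + 8*a + 5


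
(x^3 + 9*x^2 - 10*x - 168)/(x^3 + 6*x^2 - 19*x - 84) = (x + 6)/(x + 3)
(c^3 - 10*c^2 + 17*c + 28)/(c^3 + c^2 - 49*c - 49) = (c - 4)/(c + 7)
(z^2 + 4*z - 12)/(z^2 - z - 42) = (z - 2)/(z - 7)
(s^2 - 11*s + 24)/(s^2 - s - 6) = (s - 8)/(s + 2)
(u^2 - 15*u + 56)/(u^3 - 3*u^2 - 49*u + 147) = (u - 8)/(u^2 + 4*u - 21)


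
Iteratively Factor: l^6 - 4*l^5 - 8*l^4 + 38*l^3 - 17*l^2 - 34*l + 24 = (l - 4)*(l^5 - 8*l^3 + 6*l^2 + 7*l - 6) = (l - 4)*(l + 3)*(l^4 - 3*l^3 + l^2 + 3*l - 2) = (l - 4)*(l + 1)*(l + 3)*(l^3 - 4*l^2 + 5*l - 2) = (l - 4)*(l - 1)*(l + 1)*(l + 3)*(l^2 - 3*l + 2) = (l - 4)*(l - 2)*(l - 1)*(l + 1)*(l + 3)*(l - 1)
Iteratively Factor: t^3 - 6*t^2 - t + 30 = (t - 5)*(t^2 - t - 6) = (t - 5)*(t + 2)*(t - 3)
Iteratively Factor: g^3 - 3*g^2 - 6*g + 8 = (g - 1)*(g^2 - 2*g - 8) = (g - 1)*(g + 2)*(g - 4)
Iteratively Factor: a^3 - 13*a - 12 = (a + 3)*(a^2 - 3*a - 4) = (a + 1)*(a + 3)*(a - 4)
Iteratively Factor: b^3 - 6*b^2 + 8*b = (b - 4)*(b^2 - 2*b) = b*(b - 4)*(b - 2)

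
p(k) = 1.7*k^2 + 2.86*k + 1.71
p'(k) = 3.4*k + 2.86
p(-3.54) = 12.89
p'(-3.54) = -9.18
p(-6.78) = 60.47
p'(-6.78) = -20.19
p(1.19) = 7.52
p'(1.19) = 6.91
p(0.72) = 4.65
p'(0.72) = 5.31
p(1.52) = 9.98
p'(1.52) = 8.03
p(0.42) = 3.21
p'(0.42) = 4.29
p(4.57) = 50.28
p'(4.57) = 18.40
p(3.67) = 35.10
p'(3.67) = 15.34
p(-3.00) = 8.43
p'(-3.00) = -7.34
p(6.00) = 80.07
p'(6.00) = 23.26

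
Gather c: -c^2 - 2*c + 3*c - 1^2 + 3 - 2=-c^2 + c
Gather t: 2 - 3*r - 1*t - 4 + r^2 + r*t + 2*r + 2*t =r^2 - r + t*(r + 1) - 2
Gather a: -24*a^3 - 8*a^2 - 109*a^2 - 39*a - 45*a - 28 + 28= -24*a^3 - 117*a^2 - 84*a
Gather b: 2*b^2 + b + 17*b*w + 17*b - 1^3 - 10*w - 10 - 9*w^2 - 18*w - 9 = 2*b^2 + b*(17*w + 18) - 9*w^2 - 28*w - 20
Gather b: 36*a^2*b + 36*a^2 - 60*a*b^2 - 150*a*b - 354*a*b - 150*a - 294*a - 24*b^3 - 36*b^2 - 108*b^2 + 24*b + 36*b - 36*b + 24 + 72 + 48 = 36*a^2 - 444*a - 24*b^3 + b^2*(-60*a - 144) + b*(36*a^2 - 504*a + 24) + 144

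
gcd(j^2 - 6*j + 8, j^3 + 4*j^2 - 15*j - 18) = 1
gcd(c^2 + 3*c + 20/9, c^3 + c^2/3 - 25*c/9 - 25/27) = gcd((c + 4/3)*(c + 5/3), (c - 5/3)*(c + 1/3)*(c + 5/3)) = c + 5/3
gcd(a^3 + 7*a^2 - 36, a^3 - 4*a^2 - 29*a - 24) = a + 3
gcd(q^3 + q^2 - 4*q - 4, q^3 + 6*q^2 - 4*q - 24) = q^2 - 4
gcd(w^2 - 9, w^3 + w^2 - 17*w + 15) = w - 3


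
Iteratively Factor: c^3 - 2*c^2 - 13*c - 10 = (c - 5)*(c^2 + 3*c + 2) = (c - 5)*(c + 1)*(c + 2)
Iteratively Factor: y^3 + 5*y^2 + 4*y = (y)*(y^2 + 5*y + 4) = y*(y + 1)*(y + 4)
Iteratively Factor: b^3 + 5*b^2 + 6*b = (b + 2)*(b^2 + 3*b) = (b + 2)*(b + 3)*(b)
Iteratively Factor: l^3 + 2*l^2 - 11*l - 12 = (l - 3)*(l^2 + 5*l + 4) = (l - 3)*(l + 4)*(l + 1)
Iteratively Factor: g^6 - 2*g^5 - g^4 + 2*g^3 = (g)*(g^5 - 2*g^4 - g^3 + 2*g^2) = g*(g + 1)*(g^4 - 3*g^3 + 2*g^2) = g^2*(g + 1)*(g^3 - 3*g^2 + 2*g) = g^2*(g - 2)*(g + 1)*(g^2 - g) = g^2*(g - 2)*(g - 1)*(g + 1)*(g)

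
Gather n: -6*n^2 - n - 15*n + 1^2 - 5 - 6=-6*n^2 - 16*n - 10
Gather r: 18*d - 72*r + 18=18*d - 72*r + 18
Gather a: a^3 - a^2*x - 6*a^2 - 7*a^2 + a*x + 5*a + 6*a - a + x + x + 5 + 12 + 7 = a^3 + a^2*(-x - 13) + a*(x + 10) + 2*x + 24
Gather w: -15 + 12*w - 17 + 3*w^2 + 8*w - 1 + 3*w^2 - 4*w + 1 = 6*w^2 + 16*w - 32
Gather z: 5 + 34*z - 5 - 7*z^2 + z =-7*z^2 + 35*z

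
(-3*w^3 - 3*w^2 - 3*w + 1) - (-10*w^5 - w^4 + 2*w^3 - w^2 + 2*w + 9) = 10*w^5 + w^4 - 5*w^3 - 2*w^2 - 5*w - 8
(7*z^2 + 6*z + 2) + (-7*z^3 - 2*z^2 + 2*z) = -7*z^3 + 5*z^2 + 8*z + 2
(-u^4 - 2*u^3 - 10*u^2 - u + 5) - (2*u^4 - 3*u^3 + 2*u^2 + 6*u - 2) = -3*u^4 + u^3 - 12*u^2 - 7*u + 7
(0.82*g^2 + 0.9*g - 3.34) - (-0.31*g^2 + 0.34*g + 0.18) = 1.13*g^2 + 0.56*g - 3.52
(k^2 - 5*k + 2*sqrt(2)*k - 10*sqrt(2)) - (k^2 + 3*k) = -8*k + 2*sqrt(2)*k - 10*sqrt(2)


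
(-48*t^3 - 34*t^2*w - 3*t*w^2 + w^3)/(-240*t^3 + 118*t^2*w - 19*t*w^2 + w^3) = (6*t^2 + 5*t*w + w^2)/(30*t^2 - 11*t*w + w^2)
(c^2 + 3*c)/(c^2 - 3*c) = (c + 3)/(c - 3)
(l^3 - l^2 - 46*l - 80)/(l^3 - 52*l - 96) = (l + 5)/(l + 6)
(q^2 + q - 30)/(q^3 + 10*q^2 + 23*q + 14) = (q^2 + q - 30)/(q^3 + 10*q^2 + 23*q + 14)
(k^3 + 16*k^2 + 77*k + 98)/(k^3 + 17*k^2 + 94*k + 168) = (k^2 + 9*k + 14)/(k^2 + 10*k + 24)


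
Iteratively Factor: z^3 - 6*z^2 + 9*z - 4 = (z - 4)*(z^2 - 2*z + 1) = (z - 4)*(z - 1)*(z - 1)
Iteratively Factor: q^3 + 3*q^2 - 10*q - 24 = (q + 2)*(q^2 + q - 12) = (q + 2)*(q + 4)*(q - 3)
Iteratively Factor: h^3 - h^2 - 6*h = (h + 2)*(h^2 - 3*h) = h*(h + 2)*(h - 3)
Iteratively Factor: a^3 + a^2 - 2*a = (a + 2)*(a^2 - a) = (a - 1)*(a + 2)*(a)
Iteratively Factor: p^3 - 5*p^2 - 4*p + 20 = (p - 2)*(p^2 - 3*p - 10) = (p - 5)*(p - 2)*(p + 2)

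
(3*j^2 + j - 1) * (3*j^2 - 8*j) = 9*j^4 - 21*j^3 - 11*j^2 + 8*j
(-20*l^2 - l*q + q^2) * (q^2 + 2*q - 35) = -20*l^2*q^2 - 40*l^2*q + 700*l^2 - l*q^3 - 2*l*q^2 + 35*l*q + q^4 + 2*q^3 - 35*q^2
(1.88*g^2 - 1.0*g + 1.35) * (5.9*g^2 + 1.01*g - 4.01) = 11.092*g^4 - 4.0012*g^3 - 0.583799999999999*g^2 + 5.3735*g - 5.4135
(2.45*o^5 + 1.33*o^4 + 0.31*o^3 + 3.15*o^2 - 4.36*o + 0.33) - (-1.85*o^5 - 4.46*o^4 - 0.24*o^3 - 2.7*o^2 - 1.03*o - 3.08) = 4.3*o^5 + 5.79*o^4 + 0.55*o^3 + 5.85*o^2 - 3.33*o + 3.41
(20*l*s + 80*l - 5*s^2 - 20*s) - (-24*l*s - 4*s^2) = 44*l*s + 80*l - s^2 - 20*s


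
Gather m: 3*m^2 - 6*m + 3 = 3*m^2 - 6*m + 3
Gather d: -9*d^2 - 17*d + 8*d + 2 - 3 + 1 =-9*d^2 - 9*d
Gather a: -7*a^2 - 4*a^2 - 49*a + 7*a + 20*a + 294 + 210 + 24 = -11*a^2 - 22*a + 528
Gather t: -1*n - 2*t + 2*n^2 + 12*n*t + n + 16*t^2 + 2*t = 2*n^2 + 12*n*t + 16*t^2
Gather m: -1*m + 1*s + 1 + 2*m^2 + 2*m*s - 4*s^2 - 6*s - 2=2*m^2 + m*(2*s - 1) - 4*s^2 - 5*s - 1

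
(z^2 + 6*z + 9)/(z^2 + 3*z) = (z + 3)/z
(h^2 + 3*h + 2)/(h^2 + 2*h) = (h + 1)/h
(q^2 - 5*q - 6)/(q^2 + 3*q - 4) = (q^2 - 5*q - 6)/(q^2 + 3*q - 4)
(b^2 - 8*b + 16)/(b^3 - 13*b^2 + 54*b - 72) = (b - 4)/(b^2 - 9*b + 18)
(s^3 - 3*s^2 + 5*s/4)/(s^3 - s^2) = (s^2 - 3*s + 5/4)/(s*(s - 1))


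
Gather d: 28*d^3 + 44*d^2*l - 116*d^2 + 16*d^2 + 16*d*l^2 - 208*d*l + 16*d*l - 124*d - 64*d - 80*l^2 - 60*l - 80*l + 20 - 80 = 28*d^3 + d^2*(44*l - 100) + d*(16*l^2 - 192*l - 188) - 80*l^2 - 140*l - 60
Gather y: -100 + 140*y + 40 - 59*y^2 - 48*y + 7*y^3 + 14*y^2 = 7*y^3 - 45*y^2 + 92*y - 60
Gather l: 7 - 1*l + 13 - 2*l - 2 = 18 - 3*l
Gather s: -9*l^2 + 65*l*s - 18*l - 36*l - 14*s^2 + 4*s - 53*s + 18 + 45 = -9*l^2 - 54*l - 14*s^2 + s*(65*l - 49) + 63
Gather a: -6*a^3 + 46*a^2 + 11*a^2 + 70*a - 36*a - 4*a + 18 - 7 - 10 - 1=-6*a^3 + 57*a^2 + 30*a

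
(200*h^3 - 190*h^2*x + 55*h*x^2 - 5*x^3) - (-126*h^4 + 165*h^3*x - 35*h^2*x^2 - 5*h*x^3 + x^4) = 126*h^4 - 165*h^3*x + 200*h^3 + 35*h^2*x^2 - 190*h^2*x + 5*h*x^3 + 55*h*x^2 - x^4 - 5*x^3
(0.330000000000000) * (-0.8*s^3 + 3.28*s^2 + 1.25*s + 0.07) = -0.264*s^3 + 1.0824*s^2 + 0.4125*s + 0.0231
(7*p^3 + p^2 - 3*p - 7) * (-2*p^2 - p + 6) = -14*p^5 - 9*p^4 + 47*p^3 + 23*p^2 - 11*p - 42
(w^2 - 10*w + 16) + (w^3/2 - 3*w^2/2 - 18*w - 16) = w^3/2 - w^2/2 - 28*w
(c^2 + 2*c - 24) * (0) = 0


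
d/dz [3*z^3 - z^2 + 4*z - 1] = 9*z^2 - 2*z + 4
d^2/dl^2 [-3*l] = 0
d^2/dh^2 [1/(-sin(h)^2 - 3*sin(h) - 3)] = (4*sin(h)^4 + 9*sin(h)^3 - 9*sin(h)^2 - 27*sin(h) - 12)/(sin(h)^2 + 3*sin(h) + 3)^3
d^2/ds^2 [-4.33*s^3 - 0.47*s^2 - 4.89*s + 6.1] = -25.98*s - 0.94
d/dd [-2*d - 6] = -2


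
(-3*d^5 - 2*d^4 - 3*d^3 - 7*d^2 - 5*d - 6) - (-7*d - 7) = -3*d^5 - 2*d^4 - 3*d^3 - 7*d^2 + 2*d + 1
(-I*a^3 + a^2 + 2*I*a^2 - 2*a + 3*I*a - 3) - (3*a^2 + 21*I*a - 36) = -I*a^3 - 2*a^2 + 2*I*a^2 - 2*a - 18*I*a + 33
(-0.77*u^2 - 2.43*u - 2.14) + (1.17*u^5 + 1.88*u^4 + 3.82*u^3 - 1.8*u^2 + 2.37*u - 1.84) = 1.17*u^5 + 1.88*u^4 + 3.82*u^3 - 2.57*u^2 - 0.0600000000000001*u - 3.98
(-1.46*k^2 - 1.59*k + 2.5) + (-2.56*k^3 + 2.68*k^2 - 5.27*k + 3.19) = -2.56*k^3 + 1.22*k^2 - 6.86*k + 5.69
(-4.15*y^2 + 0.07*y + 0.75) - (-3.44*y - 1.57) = -4.15*y^2 + 3.51*y + 2.32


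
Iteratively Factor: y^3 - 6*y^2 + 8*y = (y - 2)*(y^2 - 4*y) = y*(y - 2)*(y - 4)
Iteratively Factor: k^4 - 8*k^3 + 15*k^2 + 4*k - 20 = (k - 5)*(k^3 - 3*k^2 + 4) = (k - 5)*(k - 2)*(k^2 - k - 2) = (k - 5)*(k - 2)^2*(k + 1)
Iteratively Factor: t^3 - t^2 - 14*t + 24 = (t + 4)*(t^2 - 5*t + 6) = (t - 2)*(t + 4)*(t - 3)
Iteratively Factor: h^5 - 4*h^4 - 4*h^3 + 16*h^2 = (h - 2)*(h^4 - 2*h^3 - 8*h^2) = (h - 4)*(h - 2)*(h^3 + 2*h^2) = h*(h - 4)*(h - 2)*(h^2 + 2*h) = h^2*(h - 4)*(h - 2)*(h + 2)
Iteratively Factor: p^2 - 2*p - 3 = (p + 1)*(p - 3)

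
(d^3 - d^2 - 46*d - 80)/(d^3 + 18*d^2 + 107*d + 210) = (d^2 - 6*d - 16)/(d^2 + 13*d + 42)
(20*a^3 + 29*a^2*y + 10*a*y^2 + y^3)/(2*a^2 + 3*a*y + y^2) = (20*a^2 + 9*a*y + y^2)/(2*a + y)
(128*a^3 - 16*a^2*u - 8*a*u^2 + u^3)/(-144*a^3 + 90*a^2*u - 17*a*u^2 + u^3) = (-16*a^2 + u^2)/(18*a^2 - 9*a*u + u^2)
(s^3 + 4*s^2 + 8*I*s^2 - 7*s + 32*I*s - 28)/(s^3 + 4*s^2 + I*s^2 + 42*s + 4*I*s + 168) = (s + I)/(s - 6*I)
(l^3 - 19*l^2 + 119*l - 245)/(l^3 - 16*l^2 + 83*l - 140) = (l - 7)/(l - 4)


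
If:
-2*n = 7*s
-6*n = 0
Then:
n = 0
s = 0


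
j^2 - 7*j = j*(j - 7)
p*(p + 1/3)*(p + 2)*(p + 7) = p^4 + 28*p^3/3 + 17*p^2 + 14*p/3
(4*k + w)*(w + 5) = 4*k*w + 20*k + w^2 + 5*w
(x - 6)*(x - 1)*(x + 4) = x^3 - 3*x^2 - 22*x + 24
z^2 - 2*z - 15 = (z - 5)*(z + 3)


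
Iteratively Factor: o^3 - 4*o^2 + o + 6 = (o - 3)*(o^2 - o - 2) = (o - 3)*(o + 1)*(o - 2)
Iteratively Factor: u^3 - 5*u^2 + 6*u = (u - 3)*(u^2 - 2*u) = u*(u - 3)*(u - 2)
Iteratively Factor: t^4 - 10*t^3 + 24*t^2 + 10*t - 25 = (t + 1)*(t^3 - 11*t^2 + 35*t - 25) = (t - 5)*(t + 1)*(t^2 - 6*t + 5) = (t - 5)*(t - 1)*(t + 1)*(t - 5)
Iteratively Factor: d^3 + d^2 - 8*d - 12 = (d - 3)*(d^2 + 4*d + 4) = (d - 3)*(d + 2)*(d + 2)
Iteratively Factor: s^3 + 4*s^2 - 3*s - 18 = (s + 3)*(s^2 + s - 6) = (s + 3)^2*(s - 2)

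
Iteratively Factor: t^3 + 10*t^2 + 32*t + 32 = (t + 2)*(t^2 + 8*t + 16) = (t + 2)*(t + 4)*(t + 4)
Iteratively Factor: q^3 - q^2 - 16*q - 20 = (q + 2)*(q^2 - 3*q - 10) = (q + 2)^2*(q - 5)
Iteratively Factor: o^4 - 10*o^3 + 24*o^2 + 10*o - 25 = (o - 1)*(o^3 - 9*o^2 + 15*o + 25) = (o - 1)*(o + 1)*(o^2 - 10*o + 25) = (o - 5)*(o - 1)*(o + 1)*(o - 5)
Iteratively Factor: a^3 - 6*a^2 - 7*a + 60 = (a + 3)*(a^2 - 9*a + 20) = (a - 4)*(a + 3)*(a - 5)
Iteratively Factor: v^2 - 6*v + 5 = (v - 5)*(v - 1)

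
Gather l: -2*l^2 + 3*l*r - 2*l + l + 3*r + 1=-2*l^2 + l*(3*r - 1) + 3*r + 1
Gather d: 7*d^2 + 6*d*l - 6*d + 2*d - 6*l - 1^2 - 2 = 7*d^2 + d*(6*l - 4) - 6*l - 3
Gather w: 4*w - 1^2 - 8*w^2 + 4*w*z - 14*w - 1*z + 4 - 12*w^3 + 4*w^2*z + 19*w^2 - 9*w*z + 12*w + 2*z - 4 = -12*w^3 + w^2*(4*z + 11) + w*(2 - 5*z) + z - 1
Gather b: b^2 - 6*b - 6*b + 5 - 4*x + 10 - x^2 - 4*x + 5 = b^2 - 12*b - x^2 - 8*x + 20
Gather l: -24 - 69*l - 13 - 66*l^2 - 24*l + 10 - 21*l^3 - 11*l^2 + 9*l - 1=-21*l^3 - 77*l^2 - 84*l - 28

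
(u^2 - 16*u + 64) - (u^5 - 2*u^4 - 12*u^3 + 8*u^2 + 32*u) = -u^5 + 2*u^4 + 12*u^3 - 7*u^2 - 48*u + 64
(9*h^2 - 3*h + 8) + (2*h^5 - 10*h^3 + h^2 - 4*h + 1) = 2*h^5 - 10*h^3 + 10*h^2 - 7*h + 9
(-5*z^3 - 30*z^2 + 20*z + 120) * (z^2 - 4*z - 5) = -5*z^5 - 10*z^4 + 165*z^3 + 190*z^2 - 580*z - 600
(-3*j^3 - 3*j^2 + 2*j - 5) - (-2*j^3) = -j^3 - 3*j^2 + 2*j - 5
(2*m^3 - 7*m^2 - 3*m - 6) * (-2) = -4*m^3 + 14*m^2 + 6*m + 12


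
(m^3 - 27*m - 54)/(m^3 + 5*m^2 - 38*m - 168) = (m^2 + 6*m + 9)/(m^2 + 11*m + 28)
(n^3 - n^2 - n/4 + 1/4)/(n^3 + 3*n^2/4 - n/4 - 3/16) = 4*(n - 1)/(4*n + 3)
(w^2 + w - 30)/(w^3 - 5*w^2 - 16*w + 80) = (w + 6)/(w^2 - 16)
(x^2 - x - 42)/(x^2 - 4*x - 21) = (x + 6)/(x + 3)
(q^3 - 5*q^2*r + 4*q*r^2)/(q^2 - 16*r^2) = q*(q - r)/(q + 4*r)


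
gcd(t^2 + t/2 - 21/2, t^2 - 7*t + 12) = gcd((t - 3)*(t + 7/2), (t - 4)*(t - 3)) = t - 3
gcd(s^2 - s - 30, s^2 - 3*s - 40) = s + 5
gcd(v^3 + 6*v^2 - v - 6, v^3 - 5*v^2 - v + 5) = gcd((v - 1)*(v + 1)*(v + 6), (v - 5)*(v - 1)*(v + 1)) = v^2 - 1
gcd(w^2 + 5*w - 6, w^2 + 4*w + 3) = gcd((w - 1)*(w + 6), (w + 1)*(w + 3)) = 1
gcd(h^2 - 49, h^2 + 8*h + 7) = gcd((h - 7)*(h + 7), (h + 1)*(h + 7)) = h + 7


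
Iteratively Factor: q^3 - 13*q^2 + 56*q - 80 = (q - 5)*(q^2 - 8*q + 16) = (q - 5)*(q - 4)*(q - 4)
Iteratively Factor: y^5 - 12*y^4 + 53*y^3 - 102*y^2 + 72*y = (y - 3)*(y^4 - 9*y^3 + 26*y^2 - 24*y) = (y - 3)*(y - 2)*(y^3 - 7*y^2 + 12*y) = (y - 3)^2*(y - 2)*(y^2 - 4*y) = y*(y - 3)^2*(y - 2)*(y - 4)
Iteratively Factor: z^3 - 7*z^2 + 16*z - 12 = (z - 2)*(z^2 - 5*z + 6) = (z - 3)*(z - 2)*(z - 2)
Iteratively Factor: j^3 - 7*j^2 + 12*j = (j - 3)*(j^2 - 4*j) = (j - 4)*(j - 3)*(j)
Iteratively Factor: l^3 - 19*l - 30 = (l - 5)*(l^2 + 5*l + 6) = (l - 5)*(l + 3)*(l + 2)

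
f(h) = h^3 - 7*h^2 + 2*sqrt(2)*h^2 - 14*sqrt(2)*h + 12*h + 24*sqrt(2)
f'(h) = 3*h^2 - 14*h + 4*sqrt(2)*h - 14*sqrt(2) + 12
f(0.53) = 28.78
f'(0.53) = -11.38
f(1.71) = 13.41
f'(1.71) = -13.29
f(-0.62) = 36.93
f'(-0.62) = -1.47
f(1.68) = 13.81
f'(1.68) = -13.35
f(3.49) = -1.58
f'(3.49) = -0.38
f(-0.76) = 37.02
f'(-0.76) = 0.27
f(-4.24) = -84.21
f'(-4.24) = 81.51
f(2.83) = 1.13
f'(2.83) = -7.38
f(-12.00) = -2201.18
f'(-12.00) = 524.32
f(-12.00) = -2201.18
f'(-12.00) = 524.32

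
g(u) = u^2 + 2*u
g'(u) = 2*u + 2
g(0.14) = 0.30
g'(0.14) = 2.28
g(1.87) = 7.24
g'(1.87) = 5.74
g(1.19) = 3.80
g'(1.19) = 4.38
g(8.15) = 82.72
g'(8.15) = 18.30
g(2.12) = 8.73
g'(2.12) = 6.24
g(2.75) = 13.06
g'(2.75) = 7.50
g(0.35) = 0.82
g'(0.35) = 2.70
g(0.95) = 2.80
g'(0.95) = 3.90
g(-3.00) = 3.00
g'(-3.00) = -4.00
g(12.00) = 168.00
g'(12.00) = 26.00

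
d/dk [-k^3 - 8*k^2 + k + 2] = -3*k^2 - 16*k + 1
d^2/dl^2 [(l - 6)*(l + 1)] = 2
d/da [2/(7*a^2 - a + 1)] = 2*(1 - 14*a)/(7*a^2 - a + 1)^2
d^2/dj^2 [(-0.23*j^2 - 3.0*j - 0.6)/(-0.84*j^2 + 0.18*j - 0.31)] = (4.303152*j^3 + 2.180808*j^2 - 5.23152*j + 0.105406)/(0.592704*j^6 - 0.381024*j^5 + 0.737856*j^4 - 0.287064*j^3 + 0.272304*j^2 - 0.051894*j + 0.029791)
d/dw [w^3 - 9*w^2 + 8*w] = 3*w^2 - 18*w + 8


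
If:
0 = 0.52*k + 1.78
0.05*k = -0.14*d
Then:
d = 1.22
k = -3.42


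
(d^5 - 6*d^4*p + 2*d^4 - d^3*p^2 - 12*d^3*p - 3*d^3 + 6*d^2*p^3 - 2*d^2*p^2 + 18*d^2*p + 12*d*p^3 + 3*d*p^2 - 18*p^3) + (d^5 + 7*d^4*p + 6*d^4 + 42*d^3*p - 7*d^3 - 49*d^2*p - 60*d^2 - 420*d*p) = 2*d^5 + d^4*p + 8*d^4 - d^3*p^2 + 30*d^3*p - 10*d^3 + 6*d^2*p^3 - 2*d^2*p^2 - 31*d^2*p - 60*d^2 + 12*d*p^3 + 3*d*p^2 - 420*d*p - 18*p^3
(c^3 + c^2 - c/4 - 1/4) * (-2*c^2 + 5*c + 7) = -2*c^5 + 3*c^4 + 25*c^3/2 + 25*c^2/4 - 3*c - 7/4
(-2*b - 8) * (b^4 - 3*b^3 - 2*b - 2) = -2*b^5 - 2*b^4 + 24*b^3 + 4*b^2 + 20*b + 16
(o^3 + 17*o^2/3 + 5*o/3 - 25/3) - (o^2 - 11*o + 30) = o^3 + 14*o^2/3 + 38*o/3 - 115/3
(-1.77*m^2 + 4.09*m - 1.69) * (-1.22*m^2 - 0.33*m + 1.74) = 2.1594*m^4 - 4.4057*m^3 - 2.3677*m^2 + 7.6743*m - 2.9406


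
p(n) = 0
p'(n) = 0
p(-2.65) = 0.00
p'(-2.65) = 0.00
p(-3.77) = 0.00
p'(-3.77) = 0.00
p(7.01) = 0.00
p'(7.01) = 0.00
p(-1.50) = 0.00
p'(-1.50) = 0.00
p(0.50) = 0.00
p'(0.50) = 0.00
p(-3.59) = 0.00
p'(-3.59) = 0.00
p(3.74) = 0.00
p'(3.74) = 0.00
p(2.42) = 0.00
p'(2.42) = 0.00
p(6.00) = 0.00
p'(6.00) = 0.00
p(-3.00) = 0.00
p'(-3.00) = 0.00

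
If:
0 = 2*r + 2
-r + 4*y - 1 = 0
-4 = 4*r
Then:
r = -1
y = 0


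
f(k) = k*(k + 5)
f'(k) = 2*k + 5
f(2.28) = 16.60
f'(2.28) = 9.56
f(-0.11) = -0.54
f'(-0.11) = 4.78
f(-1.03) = -4.09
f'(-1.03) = 2.94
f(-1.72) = -5.64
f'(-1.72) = 1.56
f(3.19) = 26.13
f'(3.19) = 11.38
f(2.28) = 16.60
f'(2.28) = 9.56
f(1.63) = 10.81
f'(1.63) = 8.26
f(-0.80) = -3.36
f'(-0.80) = 3.40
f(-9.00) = 36.00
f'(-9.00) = -13.00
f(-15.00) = 150.00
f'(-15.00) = -25.00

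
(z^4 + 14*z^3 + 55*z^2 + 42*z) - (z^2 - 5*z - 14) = z^4 + 14*z^3 + 54*z^2 + 47*z + 14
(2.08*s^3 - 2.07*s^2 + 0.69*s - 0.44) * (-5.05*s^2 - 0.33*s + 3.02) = -10.504*s^5 + 9.7671*s^4 + 3.4802*s^3 - 4.2571*s^2 + 2.229*s - 1.3288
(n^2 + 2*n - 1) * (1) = n^2 + 2*n - 1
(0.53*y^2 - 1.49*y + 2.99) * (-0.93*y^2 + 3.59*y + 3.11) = -0.4929*y^4 + 3.2884*y^3 - 6.4815*y^2 + 6.1002*y + 9.2989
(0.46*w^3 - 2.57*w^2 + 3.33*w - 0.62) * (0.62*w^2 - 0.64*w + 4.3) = 0.2852*w^5 - 1.8878*w^4 + 5.6874*w^3 - 13.5666*w^2 + 14.7158*w - 2.666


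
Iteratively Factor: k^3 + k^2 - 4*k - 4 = (k + 2)*(k^2 - k - 2) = (k + 1)*(k + 2)*(k - 2)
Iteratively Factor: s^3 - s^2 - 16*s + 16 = (s + 4)*(s^2 - 5*s + 4) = (s - 1)*(s + 4)*(s - 4)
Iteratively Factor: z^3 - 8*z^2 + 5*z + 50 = (z - 5)*(z^2 - 3*z - 10) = (z - 5)^2*(z + 2)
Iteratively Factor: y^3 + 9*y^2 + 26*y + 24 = (y + 3)*(y^2 + 6*y + 8) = (y + 2)*(y + 3)*(y + 4)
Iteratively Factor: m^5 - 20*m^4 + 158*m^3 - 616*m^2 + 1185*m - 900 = (m - 5)*(m^4 - 15*m^3 + 83*m^2 - 201*m + 180) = (m - 5)*(m - 3)*(m^3 - 12*m^2 + 47*m - 60) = (m - 5)*(m - 3)^2*(m^2 - 9*m + 20) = (m - 5)^2*(m - 3)^2*(m - 4)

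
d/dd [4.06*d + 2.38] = 4.06000000000000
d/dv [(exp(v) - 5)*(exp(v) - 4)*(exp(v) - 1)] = (3*exp(2*v) - 20*exp(v) + 29)*exp(v)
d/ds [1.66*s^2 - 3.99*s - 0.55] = 3.32*s - 3.99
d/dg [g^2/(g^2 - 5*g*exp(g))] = 5*(g - 1)*exp(g)/(g - 5*exp(g))^2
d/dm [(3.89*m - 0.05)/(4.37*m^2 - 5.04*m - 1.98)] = (-16.9993*m^2 + 0.437000000000001*m - 7.9542)/(19.0969*m^4 - 44.0496*m^3 + 8.0964*m^2 + 19.9584*m + 3.9204)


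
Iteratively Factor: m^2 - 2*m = (m)*(m - 2)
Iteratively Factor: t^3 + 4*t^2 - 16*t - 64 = (t + 4)*(t^2 - 16) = (t + 4)^2*(t - 4)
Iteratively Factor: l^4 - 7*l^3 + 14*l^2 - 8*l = (l - 2)*(l^3 - 5*l^2 + 4*l) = (l - 4)*(l - 2)*(l^2 - l) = l*(l - 4)*(l - 2)*(l - 1)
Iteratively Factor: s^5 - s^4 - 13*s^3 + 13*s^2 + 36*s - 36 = (s + 3)*(s^4 - 4*s^3 - s^2 + 16*s - 12) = (s - 2)*(s + 3)*(s^3 - 2*s^2 - 5*s + 6) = (s - 2)*(s - 1)*(s + 3)*(s^2 - s - 6) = (s - 3)*(s - 2)*(s - 1)*(s + 3)*(s + 2)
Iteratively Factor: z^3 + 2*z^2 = (z)*(z^2 + 2*z) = z^2*(z + 2)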